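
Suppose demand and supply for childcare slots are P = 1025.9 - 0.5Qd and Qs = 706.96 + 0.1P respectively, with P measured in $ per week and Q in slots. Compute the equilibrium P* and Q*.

Inverting to quantity form: Qd = 2051.8 - 2P.
Equating demand and supply, 2051.8 - 2P = 706.96 + 0.1P gives 2.1P = 1344.84, so P* = 640.4.
Plugging P* into demand: Q* = 2051.8 - 2(640.4) = 771.

P* = 640.4, Q* = 771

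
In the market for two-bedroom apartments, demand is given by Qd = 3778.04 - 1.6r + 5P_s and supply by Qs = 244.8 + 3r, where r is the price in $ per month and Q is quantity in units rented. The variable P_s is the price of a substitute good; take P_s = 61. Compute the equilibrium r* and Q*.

With P_s = 61, demand is Qd = 4083.04 - 1.6r.
Equating demand and supply, 4083.04 - 1.6r = 244.8 + 3r gives 4.6r = 3838.24, so r* = 834.4.
Plugging r* into demand: Q* = 4083.04 - 1.6(834.4) = 2748.

r* = 834.4, Q* = 2748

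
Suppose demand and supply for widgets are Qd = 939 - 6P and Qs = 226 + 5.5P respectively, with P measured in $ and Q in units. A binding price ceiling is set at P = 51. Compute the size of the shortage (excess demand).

At P = 51: Qd = 633 and Qs = 506.5.
Shortage = Qd - Qs = 633 - 506.5 = 126.5.

Shortage = 126.5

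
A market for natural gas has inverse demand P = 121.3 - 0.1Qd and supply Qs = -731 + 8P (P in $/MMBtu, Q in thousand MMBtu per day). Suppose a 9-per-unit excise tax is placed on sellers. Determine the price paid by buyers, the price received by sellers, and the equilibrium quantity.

Inverting to quantity form: Qd = 1213 - 10P.
With a tax of 9 on sellers, they supply based on the net price P_s = P_b - 9, so Qs = -803 + 8P_b.
Market clearing requires 1213 - 10P_b = -803 + 8P_b; hence 2016 = 18P_b and P_b = 112.
Then P_s = 112 - 9 = 103 and Q = 1213 - 10(112) = 93.

P_b = 112, P_s = 103, Q = 93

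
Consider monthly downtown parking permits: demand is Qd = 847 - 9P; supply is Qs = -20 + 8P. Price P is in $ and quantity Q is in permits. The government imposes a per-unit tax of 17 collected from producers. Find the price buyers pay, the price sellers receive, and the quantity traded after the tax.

With a tax of 17 on producers, they supply based on the net price P_s = P_b - 17, so Qs = -156 + 8P_b.
Set Qd = Qs: 847 - 9P_b = -156 + 8P_b, so 1003 = 17P_b and P_b = 59.
Then P_s = 59 - 17 = 42 and Q = 847 - 9(59) = 316.

P_b = 59, P_s = 42, Q = 316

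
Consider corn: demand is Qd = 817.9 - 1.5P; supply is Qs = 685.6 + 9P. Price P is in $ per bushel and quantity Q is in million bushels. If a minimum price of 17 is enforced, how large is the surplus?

Surplus = 46.2

With P fixed at 17, quantity demanded is 792.4 and quantity supplied is 838.6.
Surplus = Qs - Qd = 838.6 - 792.4 = 46.2.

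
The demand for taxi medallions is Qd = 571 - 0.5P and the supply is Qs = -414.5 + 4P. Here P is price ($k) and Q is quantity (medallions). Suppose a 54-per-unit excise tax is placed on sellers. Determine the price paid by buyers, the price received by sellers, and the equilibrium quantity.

P_b = 267, P_s = 213, Q = 437.5

With a tax of 54 on sellers, they supply based on the net price P_s = P_b - 54, so Qs = -630.5 + 4P_b.
Equate demand and the shifted supply: 571 - 0.5P_b = -630.5 + 4P_b, giving 4.5P_b = 1201.5, so P_b = 267.
Then P_s = 267 - 54 = 213 and Q = 571 - 0.5(267) = 437.5.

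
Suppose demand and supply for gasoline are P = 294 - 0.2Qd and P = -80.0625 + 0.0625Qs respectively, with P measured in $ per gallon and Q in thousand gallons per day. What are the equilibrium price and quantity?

P* = 9, Q* = 1425

Solving each curve for Q: Qd = 1470 - 5P and Qs = 1281 + 16P.
Equating demand and supply, 1470 - 5P = 1281 + 16P gives 21P = 189, so P* = 9.
Substitute back: Q* = 1470 - 5(9) = 1425.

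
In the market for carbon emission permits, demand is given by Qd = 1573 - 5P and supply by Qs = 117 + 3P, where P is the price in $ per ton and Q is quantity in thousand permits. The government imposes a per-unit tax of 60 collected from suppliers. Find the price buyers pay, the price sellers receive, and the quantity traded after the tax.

P_b = 204.5, P_s = 144.5, Q = 550.5

Suppliers keep P_s = P_b - 60 per unit, so supply in terms of the buyer price is Qs = -63 + 3P_b.
Set Qd = Qs: 1573 - 5P_b = -63 + 3P_b, so 1636 = 8P_b and P_b = 204.5.
So P_s = 144.5 and the quantity traded is Q = 1573 - 5(204.5) = 550.5.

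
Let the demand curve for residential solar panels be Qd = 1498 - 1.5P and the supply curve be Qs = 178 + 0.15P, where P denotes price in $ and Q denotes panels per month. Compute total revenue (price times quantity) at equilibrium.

Total revenue = 238400

The market clears where 1498 - 1.5P = 178 + 0.15P. Rearranging, 1.65P = 1320, hence P* = 800.
From the demand curve, Q* = 1498 - 1.5(800) = 298.
Total revenue = P* × Q* = 800 × 298 = 238400.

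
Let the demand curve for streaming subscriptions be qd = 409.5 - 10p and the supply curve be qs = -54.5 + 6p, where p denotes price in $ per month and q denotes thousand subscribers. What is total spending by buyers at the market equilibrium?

Total spending by buyers = 3465.5

At equilibrium qd = qs, so 409.5 - 10p = -54.5 + 6p; collecting terms, 464 = 16p and p* = 29.
Then q* = 409.5 - 10(29) = 119.5.
Total spending by buyers = p* × q* = 29 × 119.5 = 3465.5.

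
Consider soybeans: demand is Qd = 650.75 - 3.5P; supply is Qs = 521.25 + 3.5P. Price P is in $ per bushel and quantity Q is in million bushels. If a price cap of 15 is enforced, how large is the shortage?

With P fixed at 15, quantity demanded is 598.25 and quantity supplied is 573.75.
Shortage = Qd - Qs = 598.25 - 573.75 = 24.5.

Shortage = 24.5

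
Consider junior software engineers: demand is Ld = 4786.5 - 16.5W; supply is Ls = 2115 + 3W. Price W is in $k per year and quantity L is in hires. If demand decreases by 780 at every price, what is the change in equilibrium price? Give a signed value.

Equating demand and supply, 4786.5 - 16.5W = 2115 + 3W gives 19.5W = 2671.5, so W* = 137.
From the demand curve, L* = 4786.5 - 16.5(137) = 2526.
After the shift, demand is Ld = 4006.5 - 16.5W.
The new intersection has 1891.5 = 19.5W, i.e. W = 97, L = 2406.
ΔW = 97 - 137 = -40.

ΔW = -40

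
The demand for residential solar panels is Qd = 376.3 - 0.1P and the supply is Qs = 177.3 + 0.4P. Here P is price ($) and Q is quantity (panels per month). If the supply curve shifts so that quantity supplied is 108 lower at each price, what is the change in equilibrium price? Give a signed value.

ΔP = 216

Equating demand and supply, 376.3 - 0.1P = 177.3 + 0.4P gives 0.5P = 199, so P* = 398.
Then Q* = 376.3 - 0.1(398) = 336.5.
After the shift, supply is Qs = 69.3 + 0.4P.
The new intersection has 307 = 0.5P, i.e. P = 614, Q = 314.9.
ΔP = 614 - 398 = 216.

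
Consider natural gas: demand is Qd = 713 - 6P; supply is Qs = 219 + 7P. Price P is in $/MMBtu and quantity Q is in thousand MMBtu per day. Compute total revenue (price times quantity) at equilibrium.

Total revenue = 18430

Set Qd = Qs: 713 - 6P = 219 + 7P, so 494 = 13P and P* = 38.
From the demand curve, Q* = 713 - 6(38) = 485.
Total revenue = P* × Q* = 38 × 485 = 18430.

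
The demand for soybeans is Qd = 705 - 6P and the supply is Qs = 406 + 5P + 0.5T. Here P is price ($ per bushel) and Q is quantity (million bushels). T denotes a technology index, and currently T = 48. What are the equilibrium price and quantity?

P* = 25, Q* = 555

With T = 48, supply is Qs = 430 + 5P.
The market clears where 705 - 6P = 430 + 5P. Rearranging, 11P = 275, hence P* = 25.
Plugging P* into demand: Q* = 705 - 6(25) = 555.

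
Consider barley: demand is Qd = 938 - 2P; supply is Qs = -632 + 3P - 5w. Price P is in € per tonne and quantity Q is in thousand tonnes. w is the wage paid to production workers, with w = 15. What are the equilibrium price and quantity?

With w = 15, supply is Qs = -707 + 3P.
The market clears where 938 - 2P = -707 + 3P. Rearranging, 5P = 1645, hence P* = 329.
Plugging P* into demand: Q* = 938 - 2(329) = 280.

P* = 329, Q* = 280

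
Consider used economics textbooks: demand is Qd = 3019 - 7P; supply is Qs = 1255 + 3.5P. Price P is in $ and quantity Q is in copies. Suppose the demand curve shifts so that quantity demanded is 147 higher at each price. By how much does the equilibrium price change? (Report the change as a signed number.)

ΔP = 14

Set Qd = Qs: 3019 - 7P = 1255 + 3.5P, so 1764 = 10.5P and P* = 168.
From the demand curve, Q* = 3019 - 7(168) = 1843.
After the shift, demand is Qd = 3166 - 7P.
Re-solving, 10.5P = 1911 gives P = 182 and Q = 1892.
ΔP = 182 - 168 = 14.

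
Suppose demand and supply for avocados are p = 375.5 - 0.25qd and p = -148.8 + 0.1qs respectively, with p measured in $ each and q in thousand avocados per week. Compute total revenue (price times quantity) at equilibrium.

Total revenue = 1498

Rewriting in direct form: qd = 1502 - 4p and qs = 1488 + 10p.
At equilibrium qd = qs, so 1502 - 4p = 1488 + 10p; collecting terms, 14 = 14p and p* = 1.
Substitute back: q* = 1502 - 4(1) = 1498.
Total revenue = p* × q* = 1 × 1498 = 1498.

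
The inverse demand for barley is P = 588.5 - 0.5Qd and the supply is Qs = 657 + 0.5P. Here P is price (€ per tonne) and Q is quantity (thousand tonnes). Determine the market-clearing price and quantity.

P* = 208, Q* = 761

Inverting to quantity form: Qd = 1177 - 2P.
The market clears where 1177 - 2P = 657 + 0.5P. Rearranging, 2.5P = 520, hence P* = 208.
Substitute back: Q* = 1177 - 2(208) = 761.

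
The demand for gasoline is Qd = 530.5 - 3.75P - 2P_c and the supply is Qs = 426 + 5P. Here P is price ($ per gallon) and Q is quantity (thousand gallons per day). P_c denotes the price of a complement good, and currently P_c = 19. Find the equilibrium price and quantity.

P* = 7.6, Q* = 464

With P_c = 19, demand is Qd = 492.5 - 3.75P.
The market clears where 492.5 - 3.75P = 426 + 5P. Rearranging, 8.75P = 66.5, hence P* = 7.6.
Plugging P* into demand: Q* = 492.5 - 3.75(7.6) = 464.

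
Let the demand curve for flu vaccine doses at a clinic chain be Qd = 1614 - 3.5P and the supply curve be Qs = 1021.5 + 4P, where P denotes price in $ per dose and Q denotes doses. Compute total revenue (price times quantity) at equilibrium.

Set Qd = Qs: 1614 - 3.5P = 1021.5 + 4P, so 592.5 = 7.5P and P* = 79.
Plugging P* into demand: Q* = 1614 - 3.5(79) = 1337.5.
Total revenue = P* × Q* = 79 × 1337.5 = 105662.5.

Total revenue = 105662.5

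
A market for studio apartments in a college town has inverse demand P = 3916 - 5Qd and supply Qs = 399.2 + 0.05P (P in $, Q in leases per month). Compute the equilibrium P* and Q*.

In direct form, Qd = 783.2 - 0.2P.
Set Qd = Qs: 783.2 - 0.2P = 399.2 + 0.05P, so 384 = 0.25P and P* = 1536.
Then Q* = 783.2 - 0.2(1536) = 476.

P* = 1536, Q* = 476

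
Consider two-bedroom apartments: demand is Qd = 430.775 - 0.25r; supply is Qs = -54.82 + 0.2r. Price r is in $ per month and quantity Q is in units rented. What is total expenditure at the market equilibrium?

Equating demand and supply, 430.775 - 0.25r = -54.82 + 0.2r gives 0.45r = 485.595, so r* = 1079.1.
Then Q* = 430.775 - 0.25(1079.1) = 161.
Total expenditure = r* × Q* = 1079.1 × 161 = 173735.1.

Total expenditure = 173735.1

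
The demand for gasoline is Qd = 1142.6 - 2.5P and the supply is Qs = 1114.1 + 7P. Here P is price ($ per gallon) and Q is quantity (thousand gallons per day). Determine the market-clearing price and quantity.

P* = 3, Q* = 1135.1

Equating demand and supply, 1142.6 - 2.5P = 1114.1 + 7P gives 9.5P = 28.5, so P* = 3.
From the demand curve, Q* = 1142.6 - 2.5(3) = 1135.1.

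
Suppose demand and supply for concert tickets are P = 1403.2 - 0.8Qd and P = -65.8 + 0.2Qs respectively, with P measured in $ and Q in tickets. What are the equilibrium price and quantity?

Solving each curve for Q: Qd = 1754 - 1.25P and Qs = 329 + 5P.
At equilibrium Qd = Qs, so 1754 - 1.25P = 329 + 5P; collecting terms, 1425 = 6.25P and P* = 228.
Plugging P* into demand: Q* = 1754 - 1.25(228) = 1469.

P* = 228, Q* = 1469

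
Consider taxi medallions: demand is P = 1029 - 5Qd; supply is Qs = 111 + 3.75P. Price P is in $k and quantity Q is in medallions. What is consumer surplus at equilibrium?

Solving each curve for Q: Qd = 205.8 - 0.2P.
Set Qd = Qs: 205.8 - 0.2P = 111 + 3.75P, so 94.8 = 3.95P and P* = 24.
Then Q* = 205.8 - 0.2(24) = 201.
Demand choke price (Qd = 0): P = 205.8/0.2 = 1029. Consumer surplus = ½ × (1029 - 24) × 201 = 101002.5.

Consumer surplus = 101002.5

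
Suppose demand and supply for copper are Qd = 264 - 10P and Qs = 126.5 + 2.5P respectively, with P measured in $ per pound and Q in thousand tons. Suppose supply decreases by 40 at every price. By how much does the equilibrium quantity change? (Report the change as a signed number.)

ΔQ = -32

Equating demand and supply, 264 - 10P = 126.5 + 2.5P gives 12.5P = 137.5, so P* = 11.
Then Q* = 264 - 10(11) = 154.
After the shift, supply is Qs = 86.5 + 2.5P.
Re-solving, 12.5P = 177.5 gives P = 14.2 and Q = 122.
ΔQ = 122 - 154 = -32.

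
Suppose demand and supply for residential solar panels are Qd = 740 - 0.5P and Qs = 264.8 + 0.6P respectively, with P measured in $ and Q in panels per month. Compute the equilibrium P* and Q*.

P* = 432, Q* = 524

The market clears where 740 - 0.5P = 264.8 + 0.6P. Rearranging, 1.1P = 475.2, hence P* = 432.
Then Q* = 740 - 0.5(432) = 524.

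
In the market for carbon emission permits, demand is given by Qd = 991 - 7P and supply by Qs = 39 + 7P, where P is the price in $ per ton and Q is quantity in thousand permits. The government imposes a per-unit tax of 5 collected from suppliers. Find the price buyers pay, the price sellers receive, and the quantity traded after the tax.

P_b = 70.5, P_s = 65.5, Q = 497.5

The tax drives a wedge P_b - P_s = 5. Substituting P_s = P_b - 5 into supply: Qs = 4 + 7P_b.
Equate demand and the shifted supply: 991 - 7P_b = 4 + 7P_b, giving 14P_b = 987, so P_b = 70.5.
So P_s = 65.5 and the quantity traded is Q = 991 - 7(70.5) = 497.5.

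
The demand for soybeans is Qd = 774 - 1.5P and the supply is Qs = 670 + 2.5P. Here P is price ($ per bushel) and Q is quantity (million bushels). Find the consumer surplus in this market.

Consumer surplus = 180075

At equilibrium Qd = Qs, so 774 - 1.5P = 670 + 2.5P; collecting terms, 104 = 4P and P* = 26.
Substitute back: Q* = 774 - 1.5(26) = 735.
Demand choke price (Qd = 0): P = 774/1.5 = 516. Consumer surplus = ½ × (516 - 26) × 735 = 180075.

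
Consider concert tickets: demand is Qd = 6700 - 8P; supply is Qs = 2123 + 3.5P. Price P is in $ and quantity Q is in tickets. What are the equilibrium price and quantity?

The market clears where 6700 - 8P = 2123 + 3.5P. Rearranging, 11.5P = 4577, hence P* = 398.
Then Q* = 6700 - 8(398) = 3516.

P* = 398, Q* = 3516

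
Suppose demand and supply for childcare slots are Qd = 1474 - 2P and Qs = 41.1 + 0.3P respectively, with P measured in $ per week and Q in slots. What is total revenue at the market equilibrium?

The market clears where 1474 - 2P = 41.1 + 0.3P. Rearranging, 2.3P = 1432.9, hence P* = 623.
Substitute back: Q* = 1474 - 2(623) = 228.
Total revenue = P* × Q* = 623 × 228 = 142044.

Total revenue = 142044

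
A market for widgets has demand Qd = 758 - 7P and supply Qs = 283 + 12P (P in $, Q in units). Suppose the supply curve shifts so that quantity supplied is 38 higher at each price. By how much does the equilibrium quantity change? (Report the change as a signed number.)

ΔQ = 14

Set Qd = Qs: 758 - 7P = 283 + 12P, so 475 = 19P and P* = 25.
From the demand curve, Q* = 758 - 7(25) = 583.
After the shift, supply is Qs = 321 + 12P.
The new intersection has 437 = 19P, i.e. P = 23, Q = 597.
ΔQ = 597 - 583 = 14.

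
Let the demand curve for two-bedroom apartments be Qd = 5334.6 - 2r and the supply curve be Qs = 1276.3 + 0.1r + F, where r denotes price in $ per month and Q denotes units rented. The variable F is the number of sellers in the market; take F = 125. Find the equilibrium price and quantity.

r* = 1873, Q* = 1588.6

With F = 125, supply is Qs = 1401.3 + 0.1r.
At equilibrium Qd = Qs, so 5334.6 - 2r = 1401.3 + 0.1r; collecting terms, 3933.3 = 2.1r and r* = 1873.
Then Q* = 5334.6 - 2(1873) = 1588.6.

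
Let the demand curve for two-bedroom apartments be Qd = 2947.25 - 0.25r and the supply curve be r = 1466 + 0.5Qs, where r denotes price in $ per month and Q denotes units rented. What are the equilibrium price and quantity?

In direct form, Qs = -2932 + 2r.
The market clears where 2947.25 - 0.25r = -2932 + 2r. Rearranging, 2.25r = 5879.25, hence r* = 2613.
Plugging r* into demand: Q* = 2947.25 - 0.25(2613) = 2294.

r* = 2613, Q* = 2294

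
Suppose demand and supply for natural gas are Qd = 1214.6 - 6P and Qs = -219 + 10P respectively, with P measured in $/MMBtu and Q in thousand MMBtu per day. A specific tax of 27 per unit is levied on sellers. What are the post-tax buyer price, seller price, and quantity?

P_b = 106.475, P_s = 79.475, Q = 575.75

With a tax of 27 on sellers, they supply based on the net price P_s = P_b - 27, so Qs = -489 + 10P_b.
Set Qd = Qs: 1214.6 - 6P_b = -489 + 10P_b, so 1703.6 = 16P_b and P_b = 106.475.
So P_s = 79.475 and the quantity traded is Q = 1214.6 - 6(106.475) = 575.75.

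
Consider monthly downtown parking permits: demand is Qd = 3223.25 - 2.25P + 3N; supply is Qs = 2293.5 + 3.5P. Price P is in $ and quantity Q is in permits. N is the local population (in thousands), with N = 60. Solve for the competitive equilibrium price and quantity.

With N = 60, demand is Qd = 3403.25 - 2.25P.
At equilibrium Qd = Qs, so 3403.25 - 2.25P = 2293.5 + 3.5P; collecting terms, 1109.75 = 5.75P and P* = 193.
From the demand curve, Q* = 3403.25 - 2.25(193) = 2969.

P* = 193, Q* = 2969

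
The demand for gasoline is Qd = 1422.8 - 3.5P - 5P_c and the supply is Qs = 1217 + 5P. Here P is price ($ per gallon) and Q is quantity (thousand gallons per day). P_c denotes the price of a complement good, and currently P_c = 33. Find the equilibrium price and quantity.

P* = 4.8, Q* = 1241

With P_c = 33, demand is Qd = 1257.8 - 3.5P.
The market clears where 1257.8 - 3.5P = 1217 + 5P. Rearranging, 8.5P = 40.8, hence P* = 4.8.
Plugging P* into demand: Q* = 1257.8 - 3.5(4.8) = 1241.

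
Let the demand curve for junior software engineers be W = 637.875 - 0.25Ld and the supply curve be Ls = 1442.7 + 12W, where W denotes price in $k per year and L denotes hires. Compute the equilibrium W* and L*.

Solving each curve for L: Ld = 2551.5 - 4W.
At equilibrium Ld = Ls, so 2551.5 - 4W = 1442.7 + 12W; collecting terms, 1108.8 = 16W and W* = 69.3.
Substitute back: L* = 2551.5 - 4(69.3) = 2274.3.

W* = 69.3, L* = 2274.3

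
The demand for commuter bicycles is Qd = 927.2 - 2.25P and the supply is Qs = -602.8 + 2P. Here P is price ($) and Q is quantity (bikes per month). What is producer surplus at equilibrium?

At equilibrium Qd = Qs, so 927.2 - 2.25P = -602.8 + 2P; collecting terms, 1530 = 4.25P and P* = 360.
Then Q* = 927.2 - 2.25(360) = 117.2.
Supply choke price (Qs = 0): P = 301.4. Producer surplus = ½ × (360 - 301.4) × 117.2 = 3433.96.

Producer surplus = 3433.96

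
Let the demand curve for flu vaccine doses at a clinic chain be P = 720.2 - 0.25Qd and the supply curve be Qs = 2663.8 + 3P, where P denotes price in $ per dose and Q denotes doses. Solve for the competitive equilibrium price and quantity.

In direct form, Qd = 2880.8 - 4P.
At equilibrium Qd = Qs, so 2880.8 - 4P = 2663.8 + 3P; collecting terms, 217 = 7P and P* = 31.
From the demand curve, Q* = 2880.8 - 4(31) = 2756.8.

P* = 31, Q* = 2756.8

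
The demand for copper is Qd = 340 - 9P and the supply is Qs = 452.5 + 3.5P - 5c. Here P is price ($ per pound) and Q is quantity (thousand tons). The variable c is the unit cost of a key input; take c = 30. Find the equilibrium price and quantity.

P* = 3, Q* = 313

With c = 30, supply is Qs = 302.5 + 3.5P.
The market clears where 340 - 9P = 302.5 + 3.5P. Rearranging, 12.5P = 37.5, hence P* = 3.
Then Q* = 340 - 9(3) = 313.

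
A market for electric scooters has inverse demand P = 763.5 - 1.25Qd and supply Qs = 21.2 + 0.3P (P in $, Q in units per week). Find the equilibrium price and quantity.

In direct form, Qd = 610.8 - 0.8P.
The market clears where 610.8 - 0.8P = 21.2 + 0.3P. Rearranging, 1.1P = 589.6, hence P* = 536.
Plugging P* into demand: Q* = 610.8 - 0.8(536) = 182.

P* = 536, Q* = 182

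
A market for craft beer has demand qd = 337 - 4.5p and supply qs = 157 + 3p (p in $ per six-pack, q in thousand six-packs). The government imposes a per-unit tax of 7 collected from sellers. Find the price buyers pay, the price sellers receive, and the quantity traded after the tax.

p_b = 26.8, p_s = 19.8, q = 216.4

The tax drives a wedge p_b - p_s = 7. Substituting p_s = p_b - 7 into supply: qs = 136 + 3p_b.
Set qd = qs: 337 - 4.5p_b = 136 + 3p_b, so 201 = 7.5p_b and p_b = 26.8.
Then p_s = 26.8 - 7 = 19.8 and q = 337 - 4.5(26.8) = 216.4.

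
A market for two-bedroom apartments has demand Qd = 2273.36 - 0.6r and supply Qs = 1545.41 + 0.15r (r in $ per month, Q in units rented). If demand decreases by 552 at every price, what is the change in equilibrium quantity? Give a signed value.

ΔQ = -110.4

At equilibrium Qd = Qs, so 2273.36 - 0.6r = 1545.41 + 0.15r; collecting terms, 727.95 = 0.75r and r* = 970.6.
Then Q* = 2273.36 - 0.6(970.6) = 1691.
After the shift, demand is Qd = 1721.36 - 0.6r.
The new intersection has 175.95 = 0.75r, i.e. r = 234.6, Q = 1580.6.
ΔQ = 1580.6 - 1691 = -110.4.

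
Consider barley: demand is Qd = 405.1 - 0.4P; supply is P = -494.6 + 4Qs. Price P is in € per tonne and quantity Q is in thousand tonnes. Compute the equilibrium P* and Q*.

Solving each curve for Q: Qs = 123.65 + 0.25P.
Set Qd = Qs: 405.1 - 0.4P = 123.65 + 0.25P, so 281.45 = 0.65P and P* = 433.
Then Q* = 405.1 - 0.4(433) = 231.9.

P* = 433, Q* = 231.9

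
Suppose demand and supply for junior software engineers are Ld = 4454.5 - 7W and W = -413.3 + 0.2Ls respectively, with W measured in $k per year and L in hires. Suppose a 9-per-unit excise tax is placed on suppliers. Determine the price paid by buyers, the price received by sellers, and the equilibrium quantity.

W_b = 202.75, W_s = 193.75, L = 3035.25

Solving each curve for L: Ls = 2066.5 + 5W.
Suppliers keep W_s = W_b - 9 per unit, so supply in terms of the buyer price is Ls = 2021.5 + 5W_b.
Equate demand and the shifted supply: 4454.5 - 7W_b = 2021.5 + 5W_b, giving 12W_b = 2433, so W_b = 202.75.
So W_s = 193.75 and the quantity traded is L = 4454.5 - 7(202.75) = 3035.25.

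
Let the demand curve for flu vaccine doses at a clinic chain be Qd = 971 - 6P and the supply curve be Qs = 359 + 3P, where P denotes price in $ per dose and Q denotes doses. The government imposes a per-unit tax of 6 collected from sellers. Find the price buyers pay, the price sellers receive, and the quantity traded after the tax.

The tax drives a wedge P_b - P_s = 6. Substituting P_s = P_b - 6 into supply: Qs = 341 + 3P_b.
Equate demand and the shifted supply: 971 - 6P_b = 341 + 3P_b, giving 9P_b = 630, so P_b = 70.
So P_s = 64 and the quantity traded is Q = 971 - 6(70) = 551.

P_b = 70, P_s = 64, Q = 551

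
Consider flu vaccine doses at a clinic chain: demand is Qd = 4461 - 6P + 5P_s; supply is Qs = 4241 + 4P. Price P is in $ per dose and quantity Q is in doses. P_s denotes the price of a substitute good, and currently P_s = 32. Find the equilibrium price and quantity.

P* = 38, Q* = 4393

With P_s = 32, demand is Qd = 4621 - 6P.
The market clears where 4621 - 6P = 4241 + 4P. Rearranging, 10P = 380, hence P* = 38.
From the demand curve, Q* = 4621 - 6(38) = 4393.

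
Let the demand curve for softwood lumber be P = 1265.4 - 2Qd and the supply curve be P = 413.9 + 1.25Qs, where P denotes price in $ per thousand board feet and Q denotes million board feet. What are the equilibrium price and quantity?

P* = 741.4, Q* = 262

Rewriting in direct form: Qd = 632.7 - 0.5P and Qs = -331.12 + 0.8P.
Set Qd = Qs: 632.7 - 0.5P = -331.12 + 0.8P, so 963.82 = 1.3P and P* = 741.4.
From the demand curve, Q* = 632.7 - 0.5(741.4) = 262.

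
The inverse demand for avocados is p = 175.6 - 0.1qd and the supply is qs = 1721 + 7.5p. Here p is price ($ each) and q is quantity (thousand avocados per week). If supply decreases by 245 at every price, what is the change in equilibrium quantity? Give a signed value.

Inverting to quantity form: qd = 1756 - 10p.
Equating demand and supply, 1756 - 10p = 1721 + 7.5p gives 17.5p = 35, so p* = 2.
From the demand curve, q* = 1756 - 10(2) = 1736.
After the shift, supply is qs = 1476 + 7.5p.
Re-solving, 17.5p = 280 gives p = 16 and q = 1596.
Δq = 1596 - 1736 = -140.

Δq = -140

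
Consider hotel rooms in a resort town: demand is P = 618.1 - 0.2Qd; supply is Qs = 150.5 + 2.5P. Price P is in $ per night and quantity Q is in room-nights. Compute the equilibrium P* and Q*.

P* = 392, Q* = 1130.5

Rewriting in direct form: Qd = 3090.5 - 5P.
The market clears where 3090.5 - 5P = 150.5 + 2.5P. Rearranging, 7.5P = 2940, hence P* = 392.
Substitute back: Q* = 3090.5 - 5(392) = 1130.5.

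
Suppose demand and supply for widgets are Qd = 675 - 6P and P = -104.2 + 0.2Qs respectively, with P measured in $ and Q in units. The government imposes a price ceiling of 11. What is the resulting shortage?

Rewriting in direct form: Qs = 521 + 5P.
With P fixed at 11, quantity demanded is 609 and quantity supplied is 576.
Shortage = Qd - Qs = 609 - 576 = 33.

Shortage = 33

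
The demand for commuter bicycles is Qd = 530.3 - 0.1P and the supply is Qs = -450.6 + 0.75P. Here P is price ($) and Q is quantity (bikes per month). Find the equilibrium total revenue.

At equilibrium Qd = Qs, so 530.3 - 0.1P = -450.6 + 0.75P; collecting terms, 980.9 = 0.85P and P* = 1154.
From the demand curve, Q* = 530.3 - 0.1(1154) = 414.9.
Total revenue = P* × Q* = 1154 × 414.9 = 478794.6.

Total revenue = 478794.6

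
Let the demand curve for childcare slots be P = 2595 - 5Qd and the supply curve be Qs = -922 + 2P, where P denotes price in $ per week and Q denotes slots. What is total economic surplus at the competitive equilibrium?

Total surplus = 413996

Inverting to quantity form: Qd = 519 - 0.2P.
Set Qd = Qs: 519 - 0.2P = -922 + 2P, so 1441 = 2.2P and P* = 655.
From the demand curve, Q* = 519 - 0.2(655) = 388.
Demand choke price = 2595; supply choke price = 461. CS = ½(2595 - 655)(388) = 376360; PS = ½(655 - 461)(388) = 37636. Total surplus = 413996.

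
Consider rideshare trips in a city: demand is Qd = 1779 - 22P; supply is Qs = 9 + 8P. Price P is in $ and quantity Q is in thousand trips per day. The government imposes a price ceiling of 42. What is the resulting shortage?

Shortage = 510

Evaluating both curves at the ceiling price 42 gives Qd = 855, Qs = 345.
Shortage = Qd - Qs = 855 - 345 = 510.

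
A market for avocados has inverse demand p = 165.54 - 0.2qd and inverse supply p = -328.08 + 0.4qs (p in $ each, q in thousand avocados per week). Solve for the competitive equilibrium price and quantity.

p* = 1, q* = 822.7

Rewriting in direct form: qd = 827.7 - 5p and qs = 820.2 + 2.5p.
Set qd = qs: 827.7 - 5p = 820.2 + 2.5p, so 7.5 = 7.5p and p* = 1.
From the demand curve, q* = 827.7 - 5(1) = 822.7.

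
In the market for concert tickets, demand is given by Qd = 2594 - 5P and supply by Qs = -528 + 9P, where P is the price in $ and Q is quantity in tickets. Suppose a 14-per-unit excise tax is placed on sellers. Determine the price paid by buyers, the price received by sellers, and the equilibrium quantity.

With a tax of 14 on sellers, they supply based on the net price P_s = P_b - 14, so Qs = -654 + 9P_b.
Equate demand and the shifted supply: 2594 - 5P_b = -654 + 9P_b, giving 14P_b = 3248, so P_b = 232.
So P_s = 218 and the quantity traded is Q = 2594 - 5(232) = 1434.

P_b = 232, P_s = 218, Q = 1434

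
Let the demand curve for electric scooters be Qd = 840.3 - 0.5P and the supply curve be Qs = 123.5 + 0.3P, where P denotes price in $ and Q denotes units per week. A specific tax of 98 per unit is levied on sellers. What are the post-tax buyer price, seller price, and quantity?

With a tax of 98 on sellers, they supply based on the net price P_s = P_b - 98, so Qs = 94.1 + 0.3P_b.
Equate demand and the shifted supply: 840.3 - 0.5P_b = 94.1 + 0.3P_b, giving 0.8P_b = 746.2, so P_b = 932.75.
So P_s = 834.75 and the quantity traded is Q = 840.3 - 0.5(932.75) = 373.925.

P_b = 932.75, P_s = 834.75, Q = 373.925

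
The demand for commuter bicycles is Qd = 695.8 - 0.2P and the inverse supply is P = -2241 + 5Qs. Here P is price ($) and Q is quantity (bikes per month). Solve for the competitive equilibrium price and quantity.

P* = 619, Q* = 572

Inverting to quantity form: Qs = 448.2 + 0.2P.
The market clears where 695.8 - 0.2P = 448.2 + 0.2P. Rearranging, 0.4P = 247.6, hence P* = 619.
Substitute back: Q* = 695.8 - 0.2(619) = 572.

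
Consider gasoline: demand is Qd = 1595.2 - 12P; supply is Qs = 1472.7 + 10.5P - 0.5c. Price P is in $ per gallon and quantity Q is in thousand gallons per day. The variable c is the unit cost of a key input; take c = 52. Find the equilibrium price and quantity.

P* = 6.6, Q* = 1516

With c = 52, supply is Qs = 1446.7 + 10.5P.
The market clears where 1595.2 - 12P = 1446.7 + 10.5P. Rearranging, 22.5P = 148.5, hence P* = 6.6.
From the demand curve, Q* = 1595.2 - 12(6.6) = 1516.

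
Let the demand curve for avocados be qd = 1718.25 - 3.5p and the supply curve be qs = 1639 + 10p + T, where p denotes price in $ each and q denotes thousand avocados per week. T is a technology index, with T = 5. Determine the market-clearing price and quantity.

With T = 5, supply is qs = 1644 + 10p.
At equilibrium qd = qs, so 1718.25 - 3.5p = 1644 + 10p; collecting terms, 74.25 = 13.5p and p* = 5.5.
Substitute back: q* = 1718.25 - 3.5(5.5) = 1699.

p* = 5.5, q* = 1699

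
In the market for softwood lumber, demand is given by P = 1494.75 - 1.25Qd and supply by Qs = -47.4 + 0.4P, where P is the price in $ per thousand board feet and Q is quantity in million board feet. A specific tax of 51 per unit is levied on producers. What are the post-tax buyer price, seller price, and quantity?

P_b = 1053, P_s = 1002, Q = 353.4

Inverting to quantity form: Qd = 1195.8 - 0.8P.
The tax drives a wedge P_b - P_s = 51. Substituting P_s = P_b - 51 into supply: Qs = -67.8 + 0.4P_b.
Set Qd = Qs: 1195.8 - 0.8P_b = -67.8 + 0.4P_b, so 1263.6 = 1.2P_b and P_b = 1053.
So P_s = 1002 and the quantity traded is Q = 1195.8 - 0.8(1053) = 353.4.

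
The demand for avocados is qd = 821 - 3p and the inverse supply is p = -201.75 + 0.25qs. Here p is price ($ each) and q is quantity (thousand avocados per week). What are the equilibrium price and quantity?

p* = 2, q* = 815

Rewriting in direct form: qs = 807 + 4p.
At equilibrium qd = qs, so 821 - 3p = 807 + 4p; collecting terms, 14 = 7p and p* = 2.
From the demand curve, q* = 821 - 3(2) = 815.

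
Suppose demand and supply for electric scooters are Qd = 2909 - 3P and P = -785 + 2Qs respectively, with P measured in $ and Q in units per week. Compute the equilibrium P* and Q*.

Solving each curve for Q: Qs = 392.5 + 0.5P.
At equilibrium Qd = Qs, so 2909 - 3P = 392.5 + 0.5P; collecting terms, 2516.5 = 3.5P and P* = 719.
Plugging P* into demand: Q* = 2909 - 3(719) = 752.

P* = 719, Q* = 752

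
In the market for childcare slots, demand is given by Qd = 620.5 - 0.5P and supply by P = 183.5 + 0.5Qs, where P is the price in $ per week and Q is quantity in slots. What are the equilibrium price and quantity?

Inverting to quantity form: Qs = -367 + 2P.
Equating demand and supply, 620.5 - 0.5P = -367 + 2P gives 2.5P = 987.5, so P* = 395.
Then Q* = 620.5 - 0.5(395) = 423.

P* = 395, Q* = 423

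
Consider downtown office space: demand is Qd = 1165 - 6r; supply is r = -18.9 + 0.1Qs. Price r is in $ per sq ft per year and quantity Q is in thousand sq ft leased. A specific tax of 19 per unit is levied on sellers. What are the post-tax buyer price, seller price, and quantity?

r_b = 72.875, r_s = 53.875, Q = 727.75

Inverting to quantity form: Qs = 189 + 10r.
The tax drives a wedge r_b - r_s = 19. Substituting r_s = r_b - 19 into supply: Qs = -1 + 10r_b.
Equate demand and the shifted supply: 1165 - 6r_b = -1 + 10r_b, giving 16r_b = 1166, so r_b = 72.875.
Then r_s = 72.875 - 19 = 53.875 and Q = 1165 - 6(72.875) = 727.75.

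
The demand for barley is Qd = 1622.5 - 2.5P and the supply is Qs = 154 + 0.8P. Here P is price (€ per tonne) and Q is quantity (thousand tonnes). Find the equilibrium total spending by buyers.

Total spending by buyers = 226950

Set Qd = Qs: 1622.5 - 2.5P = 154 + 0.8P, so 1468.5 = 3.3P and P* = 445.
Then Q* = 1622.5 - 2.5(445) = 510.
Total spending by buyers = P* × Q* = 445 × 510 = 226950.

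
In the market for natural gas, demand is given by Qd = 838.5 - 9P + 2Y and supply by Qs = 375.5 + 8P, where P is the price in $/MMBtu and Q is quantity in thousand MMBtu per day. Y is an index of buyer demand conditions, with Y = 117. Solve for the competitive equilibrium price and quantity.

With Y = 117, demand is Qd = 1072.5 - 9P.
The market clears where 1072.5 - 9P = 375.5 + 8P. Rearranging, 17P = 697, hence P* = 41.
From the demand curve, Q* = 1072.5 - 9(41) = 703.5.

P* = 41, Q* = 703.5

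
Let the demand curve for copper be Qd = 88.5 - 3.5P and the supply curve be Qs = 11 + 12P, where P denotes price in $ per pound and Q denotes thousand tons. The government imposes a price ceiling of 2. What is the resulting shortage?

Shortage = 46.5

With P fixed at 2, quantity demanded is 81.5 and quantity supplied is 35.
Shortage = Qd - Qs = 81.5 - 35 = 46.5.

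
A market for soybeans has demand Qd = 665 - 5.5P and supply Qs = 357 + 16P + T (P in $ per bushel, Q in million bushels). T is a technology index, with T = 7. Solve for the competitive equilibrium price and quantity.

P* = 14, Q* = 588

With T = 7, supply is Qs = 364 + 16P.
At equilibrium Qd = Qs, so 665 - 5.5P = 364 + 16P; collecting terms, 301 = 21.5P and P* = 14.
Substitute back: Q* = 665 - 5.5(14) = 588.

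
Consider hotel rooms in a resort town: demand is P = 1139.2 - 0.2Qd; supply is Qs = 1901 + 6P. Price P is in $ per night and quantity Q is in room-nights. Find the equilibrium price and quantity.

P* = 345, Q* = 3971

Solving each curve for Q: Qd = 5696 - 5P.
Set Qd = Qs: 5696 - 5P = 1901 + 6P, so 3795 = 11P and P* = 345.
Plugging P* into demand: Q* = 5696 - 5(345) = 3971.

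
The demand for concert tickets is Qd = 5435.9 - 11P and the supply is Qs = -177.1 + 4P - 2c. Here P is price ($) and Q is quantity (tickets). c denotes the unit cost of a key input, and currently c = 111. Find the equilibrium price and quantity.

With c = 111, supply is Qs = -399.1 + 4P.
Set Qd = Qs: 5435.9 - 11P = -399.1 + 4P, so 5835 = 15P and P* = 389.
Then Q* = 5435.9 - 11(389) = 1156.9.

P* = 389, Q* = 1156.9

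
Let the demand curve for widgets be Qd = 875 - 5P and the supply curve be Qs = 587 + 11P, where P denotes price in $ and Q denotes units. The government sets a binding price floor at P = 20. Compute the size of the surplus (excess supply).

Surplus = 32

At P = 20: Qd = 775 and Qs = 807.
Surplus = Qs - Qd = 807 - 775 = 32.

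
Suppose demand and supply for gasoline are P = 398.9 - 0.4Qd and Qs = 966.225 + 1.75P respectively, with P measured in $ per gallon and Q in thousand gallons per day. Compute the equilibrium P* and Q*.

P* = 7.3, Q* = 979

In direct form, Qd = 997.25 - 2.5P.
Equating demand and supply, 997.25 - 2.5P = 966.225 + 1.75P gives 4.25P = 31.025, so P* = 7.3.
Then Q* = 997.25 - 2.5(7.3) = 979.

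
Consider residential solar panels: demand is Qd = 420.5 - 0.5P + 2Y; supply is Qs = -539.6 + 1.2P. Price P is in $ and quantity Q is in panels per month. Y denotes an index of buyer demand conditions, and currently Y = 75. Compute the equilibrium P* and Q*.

With Y = 75, demand is Qd = 570.5 - 0.5P.
The market clears where 570.5 - 0.5P = -539.6 + 1.2P. Rearranging, 1.7P = 1110.1, hence P* = 653.
From the demand curve, Q* = 570.5 - 0.5(653) = 244.

P* = 653, Q* = 244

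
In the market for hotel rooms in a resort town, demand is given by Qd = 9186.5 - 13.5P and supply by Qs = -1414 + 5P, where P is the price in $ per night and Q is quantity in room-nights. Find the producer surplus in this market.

Producer surplus = 210540.1

The market clears where 9186.5 - 13.5P = -1414 + 5P. Rearranging, 18.5P = 10600.5, hence P* = 573.
Plugging P* into demand: Q* = 9186.5 - 13.5(573) = 1451.
Supply choke price (Qs = 0): P = 282.8. Producer surplus = ½ × (573 - 282.8) × 1451 = 210540.1.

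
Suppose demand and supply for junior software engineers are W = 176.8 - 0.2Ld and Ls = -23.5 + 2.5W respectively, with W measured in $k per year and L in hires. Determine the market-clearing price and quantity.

W* = 121, L* = 279

Inverting to quantity form: Ld = 884 - 5W.
Set Ld = Ls: 884 - 5W = -23.5 + 2.5W, so 907.5 = 7.5W and W* = 121.
From the demand curve, L* = 884 - 5(121) = 279.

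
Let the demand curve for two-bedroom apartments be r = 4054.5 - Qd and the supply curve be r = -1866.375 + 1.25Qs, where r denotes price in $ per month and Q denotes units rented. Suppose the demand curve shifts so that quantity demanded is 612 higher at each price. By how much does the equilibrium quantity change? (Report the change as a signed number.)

Solving each curve for Q: Qd = 4054.5 - r and Qs = 1493.1 + 0.8r.
The market clears where 4054.5 - r = 1493.1 + 0.8r. Rearranging, 1.8r = 2561.4, hence r* = 1423.
Then Q* = 4054.5 - 1423 = 2631.5.
After the shift, demand is Qd = 4666.5 - r.
New equilibrium: 3173.4 = 1.8r, so r = 1763 and Q = 2903.5.
ΔQ = 2903.5 - 2631.5 = 272.

ΔQ = 272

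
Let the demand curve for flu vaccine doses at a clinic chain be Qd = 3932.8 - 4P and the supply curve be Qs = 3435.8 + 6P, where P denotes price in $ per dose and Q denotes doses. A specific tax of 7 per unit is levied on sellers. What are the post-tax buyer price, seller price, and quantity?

With a tax of 7 on sellers, they supply based on the net price P_s = P_b - 7, so Qs = 3393.8 + 6P_b.
Market clearing requires 3932.8 - 4P_b = 3393.8 + 6P_b; hence 539 = 10P_b and P_b = 53.9.
Then P_s = 53.9 - 7 = 46.9 and Q = 3932.8 - 4(53.9) = 3717.2.

P_b = 53.9, P_s = 46.9, Q = 3717.2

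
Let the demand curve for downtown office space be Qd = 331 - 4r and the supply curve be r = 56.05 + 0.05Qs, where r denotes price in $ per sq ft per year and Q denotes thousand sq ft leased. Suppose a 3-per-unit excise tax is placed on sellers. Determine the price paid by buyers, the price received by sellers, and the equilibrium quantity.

Solving each curve for Q: Qs = -1121 + 20r.
With a tax of 3 on sellers, they supply based on the net price r_s = r_b - 3, so Qs = -1181 + 20r_b.
Equate demand and the shifted supply: 331 - 4r_b = -1181 + 20r_b, giving 24r_b = 1512, so r_b = 63.
Then r_s = 63 - 3 = 60 and Q = 331 - 4(63) = 79.

r_b = 63, r_s = 60, Q = 79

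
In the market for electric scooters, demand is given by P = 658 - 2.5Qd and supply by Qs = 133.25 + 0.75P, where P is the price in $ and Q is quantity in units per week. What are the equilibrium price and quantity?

Inverting to quantity form: Qd = 263.2 - 0.4P.
The market clears where 263.2 - 0.4P = 133.25 + 0.75P. Rearranging, 1.15P = 129.95, hence P* = 113.
Plugging P* into demand: Q* = 263.2 - 0.4(113) = 218.

P* = 113, Q* = 218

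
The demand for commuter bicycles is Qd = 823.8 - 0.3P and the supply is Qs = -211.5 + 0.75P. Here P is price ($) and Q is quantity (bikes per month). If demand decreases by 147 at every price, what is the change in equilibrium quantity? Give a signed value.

ΔQ = -105

Set Qd = Qs: 823.8 - 0.3P = -211.5 + 0.75P, so 1035.3 = 1.05P and P* = 986.
Plugging P* into demand: Q* = 823.8 - 0.3(986) = 528.
After the shift, demand is Qd = 676.8 - 0.3P.
The new intersection has 888.3 = 1.05P, i.e. P = 846, Q = 423.
ΔQ = 423 - 528 = -105.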